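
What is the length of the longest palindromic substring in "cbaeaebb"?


Input: "cbaeaebb"
Checking substrings for palindromes:
  [2:5] "aea" (len 3) => palindrome
  [3:6] "eae" (len 3) => palindrome
  [6:8] "bb" (len 2) => palindrome
Longest palindromic substring: "aea" with length 3

3


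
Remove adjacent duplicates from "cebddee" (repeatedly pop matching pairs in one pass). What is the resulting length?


Input: cebddee
Stack-based adjacent duplicate removal:
  Read 'c': push. Stack: c
  Read 'e': push. Stack: ce
  Read 'b': push. Stack: ceb
  Read 'd': push. Stack: cebd
  Read 'd': matches stack top 'd' => pop. Stack: ceb
  Read 'e': push. Stack: cebe
  Read 'e': matches stack top 'e' => pop. Stack: ceb
Final stack: "ceb" (length 3)

3


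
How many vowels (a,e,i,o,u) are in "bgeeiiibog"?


Input: bgeeiiibog
Checking each character:
  'b' at position 0: consonant
  'g' at position 1: consonant
  'e' at position 2: vowel (running total: 1)
  'e' at position 3: vowel (running total: 2)
  'i' at position 4: vowel (running total: 3)
  'i' at position 5: vowel (running total: 4)
  'i' at position 6: vowel (running total: 5)
  'b' at position 7: consonant
  'o' at position 8: vowel (running total: 6)
  'g' at position 9: consonant
Total vowels: 6

6


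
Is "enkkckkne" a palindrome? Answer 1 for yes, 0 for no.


Input: enkkckkne
Reversed: enkkckkne
  Compare pos 0 ('e') with pos 8 ('e'): match
  Compare pos 1 ('n') with pos 7 ('n'): match
  Compare pos 2 ('k') with pos 6 ('k'): match
  Compare pos 3 ('k') with pos 5 ('k'): match
Result: palindrome

1


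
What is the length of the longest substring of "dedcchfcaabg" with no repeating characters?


Input: "dedcchfcaabg"
Sliding window (track last position of each char):
  Position 0 ('d'): window [0,0] length 1 -- new best
  Position 1 ('e'): window [0,1] length 2 -- new best
  Position 2 ('d'): repeat (last at 0), move window start to 1
  Position 2 ('d'): window [1,2] length 2
  Position 3 ('c'): window [1,3] length 3 -- new best
  Position 4 ('c'): repeat (last at 3), move window start to 4
  Position 4 ('c'): window [4,4] length 1
  Position 5 ('h'): window [4,5] length 2
  Position 6 ('f'): window [4,6] length 3
  Position 7 ('c'): repeat (last at 4), move window start to 5
  Position 7 ('c'): window [5,7] length 3
  Position 8 ('a'): window [5,8] length 4 -- new best
  Position 9 ('a'): repeat (last at 8), move window start to 9
  Position 9 ('a'): window [9,9] length 1
  Position 10 ('b'): window [9,10] length 2
  Position 11 ('g'): window [9,11] length 3
Longest substring with no repeats: "hfca" with length 4

4


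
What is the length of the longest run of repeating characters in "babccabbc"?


Input: "babccabbc"
Scanning for longest run:
  Position 1 ('a'): new char, reset run to 1
  Position 2 ('b'): new char, reset run to 1
  Position 3 ('c'): new char, reset run to 1
  Position 4 ('c'): continues run of 'c', length=2
  Position 5 ('a'): new char, reset run to 1
  Position 6 ('b'): new char, reset run to 1
  Position 7 ('b'): continues run of 'b', length=2
  Position 8 ('c'): new char, reset run to 1
Longest run: 'c' with length 2

2


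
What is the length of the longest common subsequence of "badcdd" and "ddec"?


LCS of "badcdd" and "ddec"
DP table:
           d    d    e    c
      0    0    0    0    0
  b   0    0    0    0    0
  a   0    0    0    0    0
  d   0    1    1    1    1
  c   0    1    1    1    2
  d   0    1    2    2    2
  d   0    1    2    2    2
LCS length = dp[6][4] = 2

2


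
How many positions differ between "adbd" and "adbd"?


Comparing "adbd" and "adbd" position by position:
  Position 0: 'a' vs 'a' => same
  Position 1: 'd' vs 'd' => same
  Position 2: 'b' vs 'b' => same
  Position 3: 'd' vs 'd' => same
Positions that differ: 0

0


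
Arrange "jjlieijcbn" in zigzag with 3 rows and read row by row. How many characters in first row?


Zigzag "jjlieijcbn" into 3 rows:
Placing characters:
  'j' => row 0
  'j' => row 1
  'l' => row 2
  'i' => row 1
  'e' => row 0
  'i' => row 1
  'j' => row 2
  'c' => row 1
  'b' => row 0
  'n' => row 1
Rows:
  Row 0: "jeb"
  Row 1: "jiicn"
  Row 2: "lj"
First row length: 3

3


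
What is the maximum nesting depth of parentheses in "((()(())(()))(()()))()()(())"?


Input: "((()(())(()))(()()))()()(())"
Tracking depth:
  Position 0 '(': depth becomes 1
  Position 1 '(': depth becomes 2
  Position 2 '(': depth becomes 3
  Position 3 ')': depth becomes 2
  Position 4 '(': depth becomes 3
  Position 5 '(': depth becomes 4
  Position 6 ')': depth becomes 3
  Position 7 ')': depth becomes 2
  Position 8 '(': depth becomes 3
  Position 9 '(': depth becomes 4
  Position 10 ')': depth becomes 3
  Position 11 ')': depth becomes 2
  Position 12 ')': depth becomes 1
  Position 13 '(': depth becomes 2
  Position 14 '(': depth becomes 3
  Position 15 ')': depth becomes 2
  Position 16 '(': depth becomes 3
  Position 17 ')': depth becomes 2
  Position 18 ')': depth becomes 1
  Position 19 ')': depth becomes 0
  Position 20 '(': depth becomes 1
  Position 21 ')': depth becomes 0
  Position 22 '(': depth becomes 1
  Position 23 ')': depth becomes 0
  Position 24 '(': depth becomes 1
  Position 25 '(': depth becomes 2
  Position 26 ')': depth becomes 1
  Position 27 ')': depth becomes 0
Maximum depth reached: 4

4


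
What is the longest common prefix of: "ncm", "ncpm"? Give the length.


Words: ncm, ncpm
  Position 0: all 'n' => match
  Position 1: all 'c' => match
  Position 2: ('m', 'p') => mismatch, stop
LCP = "nc" (length 2)

2


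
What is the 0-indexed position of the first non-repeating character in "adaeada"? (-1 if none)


Input: adaeada
Character frequencies:
  'a': 4
  'd': 2
  'e': 1
Scanning left to right for freq == 1:
  Position 0 ('a'): freq=4, skip
  Position 1 ('d'): freq=2, skip
  Position 2 ('a'): freq=4, skip
  Position 3 ('e'): unique! => answer = 3

3


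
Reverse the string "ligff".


Input: ligff
Reading characters right to left:
  Position 4: 'f'
  Position 3: 'f'
  Position 2: 'g'
  Position 1: 'i'
  Position 0: 'l'
Reversed: ffgil

ffgil


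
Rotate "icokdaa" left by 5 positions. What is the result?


Input: "icokdaa", rotate left by 5
First 5 characters: "icokd"
Remaining characters: "aa"
Concatenate remaining + first: "aa" + "icokd" = "aaicokd"

aaicokd


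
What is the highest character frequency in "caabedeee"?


Input: caabedeee
Character counts:
  'a': 2
  'b': 1
  'c': 1
  'd': 1
  'e': 4
Maximum frequency: 4

4


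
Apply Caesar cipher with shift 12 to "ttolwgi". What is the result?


Caesar cipher: shift "ttolwgi" by 12
  't' (pos 19) + 12 = pos 5 = 'f'
  't' (pos 19) + 12 = pos 5 = 'f'
  'o' (pos 14) + 12 = pos 0 = 'a'
  'l' (pos 11) + 12 = pos 23 = 'x'
  'w' (pos 22) + 12 = pos 8 = 'i'
  'g' (pos 6) + 12 = pos 18 = 's'
  'i' (pos 8) + 12 = pos 20 = 'u'
Result: ffaxisu

ffaxisu


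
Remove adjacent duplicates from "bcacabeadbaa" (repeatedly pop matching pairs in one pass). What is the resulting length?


Input: bcacabeadbaa
Stack-based adjacent duplicate removal:
  Read 'b': push. Stack: b
  Read 'c': push. Stack: bc
  Read 'a': push. Stack: bca
  Read 'c': push. Stack: bcac
  Read 'a': push. Stack: bcaca
  Read 'b': push. Stack: bcacab
  Read 'e': push. Stack: bcacabe
  Read 'a': push. Stack: bcacabea
  Read 'd': push. Stack: bcacabead
  Read 'b': push. Stack: bcacabeadb
  Read 'a': push. Stack: bcacabeadba
  Read 'a': matches stack top 'a' => pop. Stack: bcacabeadb
Final stack: "bcacabeadb" (length 10)

10


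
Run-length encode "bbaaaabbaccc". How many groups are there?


Input: bbaaaabbaccc
Scanning for consecutive runs:
  Group 1: 'b' x 2 (positions 0-1)
  Group 2: 'a' x 4 (positions 2-5)
  Group 3: 'b' x 2 (positions 6-7)
  Group 4: 'a' x 1 (positions 8-8)
  Group 5: 'c' x 3 (positions 9-11)
Total groups: 5

5


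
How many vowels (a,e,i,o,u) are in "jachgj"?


Input: jachgj
Checking each character:
  'j' at position 0: consonant
  'a' at position 1: vowel (running total: 1)
  'c' at position 2: consonant
  'h' at position 3: consonant
  'g' at position 4: consonant
  'j' at position 5: consonant
Total vowels: 1

1


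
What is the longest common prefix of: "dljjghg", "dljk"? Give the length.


Words: dljjghg, dljk
  Position 0: all 'd' => match
  Position 1: all 'l' => match
  Position 2: all 'j' => match
  Position 3: ('j', 'k') => mismatch, stop
LCP = "dlj" (length 3)

3


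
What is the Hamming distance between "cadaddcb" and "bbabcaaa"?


Comparing "cadaddcb" and "bbabcaaa" position by position:
  Position 0: 'c' vs 'b' => differ
  Position 1: 'a' vs 'b' => differ
  Position 2: 'd' vs 'a' => differ
  Position 3: 'a' vs 'b' => differ
  Position 4: 'd' vs 'c' => differ
  Position 5: 'd' vs 'a' => differ
  Position 6: 'c' vs 'a' => differ
  Position 7: 'b' vs 'a' => differ
Total differences (Hamming distance): 8

8


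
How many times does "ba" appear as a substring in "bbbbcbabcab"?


Searching for "ba" in "bbbbcbabcab"
Scanning each position:
  Position 0: "bb" => no
  Position 1: "bb" => no
  Position 2: "bb" => no
  Position 3: "bc" => no
  Position 4: "cb" => no
  Position 5: "ba" => MATCH
  Position 6: "ab" => no
  Position 7: "bc" => no
  Position 8: "ca" => no
  Position 9: "ab" => no
Total occurrences: 1

1


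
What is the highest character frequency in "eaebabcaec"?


Input: eaebabcaec
Character counts:
  'a': 3
  'b': 2
  'c': 2
  'e': 3
Maximum frequency: 3

3


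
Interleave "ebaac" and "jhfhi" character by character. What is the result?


Interleaving "ebaac" and "jhfhi":
  Position 0: 'e' from first, 'j' from second => "ej"
  Position 1: 'b' from first, 'h' from second => "bh"
  Position 2: 'a' from first, 'f' from second => "af"
  Position 3: 'a' from first, 'h' from second => "ah"
  Position 4: 'c' from first, 'i' from second => "ci"
Result: ejbhafahci

ejbhafahci


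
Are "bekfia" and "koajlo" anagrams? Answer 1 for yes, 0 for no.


Strings: "bekfia", "koajlo"
Sorted first:  abefik
Sorted second: ajkloo
Differ at position 1: 'b' vs 'j' => not anagrams

0


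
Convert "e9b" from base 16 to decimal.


Input: "e9b" in base 16
Positional expansion:
  Digit 'e' (value 14) x 16^2 = 3584
  Digit '9' (value 9) x 16^1 = 144
  Digit 'b' (value 11) x 16^0 = 11
Sum = 3739

3739


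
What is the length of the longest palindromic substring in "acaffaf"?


Input: "acaffaf"
Checking substrings for palindromes:
  [2:6] "affa" (len 4) => palindrome
  [0:3] "aca" (len 3) => palindrome
  [4:7] "faf" (len 3) => palindrome
  [3:5] "ff" (len 2) => palindrome
Longest palindromic substring: "affa" with length 4

4


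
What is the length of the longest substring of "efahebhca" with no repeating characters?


Input: "efahebhca"
Sliding window (track last position of each char):
  Position 0 ('e'): window [0,0] length 1 -- new best
  Position 1 ('f'): window [0,1] length 2 -- new best
  Position 2 ('a'): window [0,2] length 3 -- new best
  Position 3 ('h'): window [0,3] length 4 -- new best
  Position 4 ('e'): repeat (last at 0), move window start to 1
  Position 4 ('e'): window [1,4] length 4
  Position 5 ('b'): window [1,5] length 5 -- new best
  Position 6 ('h'): repeat (last at 3), move window start to 4
  Position 6 ('h'): window [4,6] length 3
  Position 7 ('c'): window [4,7] length 4
  Position 8 ('a'): window [4,8] length 5
Longest substring with no repeats: "faheb" with length 5

5


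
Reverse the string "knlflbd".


Input: knlflbd
Reading characters right to left:
  Position 6: 'd'
  Position 5: 'b'
  Position 4: 'l'
  Position 3: 'f'
  Position 2: 'l'
  Position 1: 'n'
  Position 0: 'k'
Reversed: dblflnk

dblflnk


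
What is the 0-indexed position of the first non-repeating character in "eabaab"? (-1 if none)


Input: eabaab
Character frequencies:
  'a': 3
  'b': 2
  'e': 1
Scanning left to right for freq == 1:
  Position 0 ('e'): unique! => answer = 0

0


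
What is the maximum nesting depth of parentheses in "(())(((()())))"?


Input: "(())(((()())))"
Tracking depth:
  Position 0 '(': depth becomes 1
  Position 1 '(': depth becomes 2
  Position 2 ')': depth becomes 1
  Position 3 ')': depth becomes 0
  Position 4 '(': depth becomes 1
  Position 5 '(': depth becomes 2
  Position 6 '(': depth becomes 3
  Position 7 '(': depth becomes 4
  Position 8 ')': depth becomes 3
  Position 9 '(': depth becomes 4
  Position 10 ')': depth becomes 3
  Position 11 ')': depth becomes 2
  Position 12 ')': depth becomes 1
  Position 13 ')': depth becomes 0
Maximum depth reached: 4

4


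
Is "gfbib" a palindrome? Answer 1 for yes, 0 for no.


Input: gfbib
Reversed: bibfg
  Compare pos 0 ('g') with pos 4 ('b'): MISMATCH
  Compare pos 1 ('f') with pos 3 ('i'): MISMATCH
Result: not a palindrome

0


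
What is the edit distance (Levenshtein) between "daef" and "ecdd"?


Computing edit distance: "daef" -> "ecdd"
DP table:
           e    c    d    d
      0    1    2    3    4
  d   1    1    2    2    3
  a   2    2    2    3    3
  e   3    2    3    3    4
  f   4    3    3    4    4
Edit distance = dp[4][4] = 4

4


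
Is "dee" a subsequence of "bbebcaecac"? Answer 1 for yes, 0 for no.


Check if "dee" is a subsequence of "bbebcaecac"
Greedy scan:
  Position 0 ('b'): no match needed
  Position 1 ('b'): no match needed
  Position 2 ('e'): no match needed
  Position 3 ('b'): no match needed
  Position 4 ('c'): no match needed
  Position 5 ('a'): no match needed
  Position 6 ('e'): no match needed
  Position 7 ('c'): no match needed
  Position 8 ('a'): no match needed
  Position 9 ('c'): no match needed
Only matched 0/3 characters => not a subsequence

0


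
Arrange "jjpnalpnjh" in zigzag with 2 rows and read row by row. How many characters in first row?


Zigzag "jjpnalpnjh" into 2 rows:
Placing characters:
  'j' => row 0
  'j' => row 1
  'p' => row 0
  'n' => row 1
  'a' => row 0
  'l' => row 1
  'p' => row 0
  'n' => row 1
  'j' => row 0
  'h' => row 1
Rows:
  Row 0: "jpapj"
  Row 1: "jnlnh"
First row length: 5

5


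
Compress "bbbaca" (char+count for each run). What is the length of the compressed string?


Input: bbbaca
Runs:
  'b' x 3 => "b3"
  'a' x 1 => "a1"
  'c' x 1 => "c1"
  'a' x 1 => "a1"
Compressed: "b3a1c1a1"
Compressed length: 8

8


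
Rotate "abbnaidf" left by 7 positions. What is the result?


Input: "abbnaidf", rotate left by 7
First 7 characters: "abbnaid"
Remaining characters: "f"
Concatenate remaining + first: "f" + "abbnaid" = "fabbnaid"

fabbnaid


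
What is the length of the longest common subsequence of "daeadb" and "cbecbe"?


LCS of "daeadb" and "cbecbe"
DP table:
           c    b    e    c    b    e
      0    0    0    0    0    0    0
  d   0    0    0    0    0    0    0
  a   0    0    0    0    0    0    0
  e   0    0    0    1    1    1    1
  a   0    0    0    1    1    1    1
  d   0    0    0    1    1    1    1
  b   0    0    1    1    1    2    2
LCS length = dp[6][6] = 2

2


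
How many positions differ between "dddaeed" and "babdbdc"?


Comparing "dddaeed" and "babdbdc" position by position:
  Position 0: 'd' vs 'b' => DIFFER
  Position 1: 'd' vs 'a' => DIFFER
  Position 2: 'd' vs 'b' => DIFFER
  Position 3: 'a' vs 'd' => DIFFER
  Position 4: 'e' vs 'b' => DIFFER
  Position 5: 'e' vs 'd' => DIFFER
  Position 6: 'd' vs 'c' => DIFFER
Positions that differ: 7

7


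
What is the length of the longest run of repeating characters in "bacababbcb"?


Input: "bacababbcb"
Scanning for longest run:
  Position 1 ('a'): new char, reset run to 1
  Position 2 ('c'): new char, reset run to 1
  Position 3 ('a'): new char, reset run to 1
  Position 4 ('b'): new char, reset run to 1
  Position 5 ('a'): new char, reset run to 1
  Position 6 ('b'): new char, reset run to 1
  Position 7 ('b'): continues run of 'b', length=2
  Position 8 ('c'): new char, reset run to 1
  Position 9 ('b'): new char, reset run to 1
Longest run: 'b' with length 2

2


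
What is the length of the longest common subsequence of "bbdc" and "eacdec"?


LCS of "bbdc" and "eacdec"
DP table:
           e    a    c    d    e    c
      0    0    0    0    0    0    0
  b   0    0    0    0    0    0    0
  b   0    0    0    0    0    0    0
  d   0    0    0    0    1    1    1
  c   0    0    0    1    1    1    2
LCS length = dp[4][6] = 2

2


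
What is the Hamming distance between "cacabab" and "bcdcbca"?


Comparing "cacabab" and "bcdcbca" position by position:
  Position 0: 'c' vs 'b' => differ
  Position 1: 'a' vs 'c' => differ
  Position 2: 'c' vs 'd' => differ
  Position 3: 'a' vs 'c' => differ
  Position 4: 'b' vs 'b' => same
  Position 5: 'a' vs 'c' => differ
  Position 6: 'b' vs 'a' => differ
Total differences (Hamming distance): 6

6


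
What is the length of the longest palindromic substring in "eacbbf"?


Input: "eacbbf"
Checking substrings for palindromes:
  [3:5] "bb" (len 2) => palindrome
Longest palindromic substring: "bb" with length 2

2


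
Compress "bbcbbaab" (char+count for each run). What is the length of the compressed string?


Input: bbcbbaab
Runs:
  'b' x 2 => "b2"
  'c' x 1 => "c1"
  'b' x 2 => "b2"
  'a' x 2 => "a2"
  'b' x 1 => "b1"
Compressed: "b2c1b2a2b1"
Compressed length: 10

10


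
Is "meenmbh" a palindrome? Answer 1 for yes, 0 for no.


Input: meenmbh
Reversed: hbmneem
  Compare pos 0 ('m') with pos 6 ('h'): MISMATCH
  Compare pos 1 ('e') with pos 5 ('b'): MISMATCH
  Compare pos 2 ('e') with pos 4 ('m'): MISMATCH
Result: not a palindrome

0


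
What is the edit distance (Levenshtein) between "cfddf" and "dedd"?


Computing edit distance: "cfddf" -> "dedd"
DP table:
           d    e    d    d
      0    1    2    3    4
  c   1    1    2    3    4
  f   2    2    2    3    4
  d   3    2    3    2    3
  d   4    3    3    3    2
  f   5    4    4    4    3
Edit distance = dp[5][4] = 3

3


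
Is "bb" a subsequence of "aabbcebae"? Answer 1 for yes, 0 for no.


Check if "bb" is a subsequence of "aabbcebae"
Greedy scan:
  Position 0 ('a'): no match needed
  Position 1 ('a'): no match needed
  Position 2 ('b'): matches sub[0] = 'b'
  Position 3 ('b'): matches sub[1] = 'b'
  Position 4 ('c'): no match needed
  Position 5 ('e'): no match needed
  Position 6 ('b'): no match needed
  Position 7 ('a'): no match needed
  Position 8 ('e'): no match needed
All 2 characters matched => is a subsequence

1


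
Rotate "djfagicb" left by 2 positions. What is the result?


Input: "djfagicb", rotate left by 2
First 2 characters: "dj"
Remaining characters: "fagicb"
Concatenate remaining + first: "fagicb" + "dj" = "fagicbdj"

fagicbdj


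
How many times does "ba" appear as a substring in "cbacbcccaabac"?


Searching for "ba" in "cbacbcccaabac"
Scanning each position:
  Position 0: "cb" => no
  Position 1: "ba" => MATCH
  Position 2: "ac" => no
  Position 3: "cb" => no
  Position 4: "bc" => no
  Position 5: "cc" => no
  Position 6: "cc" => no
  Position 7: "ca" => no
  Position 8: "aa" => no
  Position 9: "ab" => no
  Position 10: "ba" => MATCH
  Position 11: "ac" => no
Total occurrences: 2

2


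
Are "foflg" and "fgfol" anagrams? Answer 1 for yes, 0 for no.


Strings: "foflg", "fgfol"
Sorted first:  ffglo
Sorted second: ffglo
Sorted forms match => anagrams

1


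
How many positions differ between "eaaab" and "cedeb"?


Comparing "eaaab" and "cedeb" position by position:
  Position 0: 'e' vs 'c' => DIFFER
  Position 1: 'a' vs 'e' => DIFFER
  Position 2: 'a' vs 'd' => DIFFER
  Position 3: 'a' vs 'e' => DIFFER
  Position 4: 'b' vs 'b' => same
Positions that differ: 4

4


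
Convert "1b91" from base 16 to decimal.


Input: "1b91" in base 16
Positional expansion:
  Digit '1' (value 1) x 16^3 = 4096
  Digit 'b' (value 11) x 16^2 = 2816
  Digit '9' (value 9) x 16^1 = 144
  Digit '1' (value 1) x 16^0 = 1
Sum = 7057

7057


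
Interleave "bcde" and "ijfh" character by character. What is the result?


Interleaving "bcde" and "ijfh":
  Position 0: 'b' from first, 'i' from second => "bi"
  Position 1: 'c' from first, 'j' from second => "cj"
  Position 2: 'd' from first, 'f' from second => "df"
  Position 3: 'e' from first, 'h' from second => "eh"
Result: bicjdfeh

bicjdfeh


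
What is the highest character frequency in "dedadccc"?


Input: dedadccc
Character counts:
  'a': 1
  'c': 3
  'd': 3
  'e': 1
Maximum frequency: 3

3


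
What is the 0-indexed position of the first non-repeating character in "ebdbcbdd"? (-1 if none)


Input: ebdbcbdd
Character frequencies:
  'b': 3
  'c': 1
  'd': 3
  'e': 1
Scanning left to right for freq == 1:
  Position 0 ('e'): unique! => answer = 0

0


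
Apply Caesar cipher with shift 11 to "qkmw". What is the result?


Caesar cipher: shift "qkmw" by 11
  'q' (pos 16) + 11 = pos 1 = 'b'
  'k' (pos 10) + 11 = pos 21 = 'v'
  'm' (pos 12) + 11 = pos 23 = 'x'
  'w' (pos 22) + 11 = pos 7 = 'h'
Result: bvxh

bvxh


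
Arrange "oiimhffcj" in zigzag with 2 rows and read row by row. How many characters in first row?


Zigzag "oiimhffcj" into 2 rows:
Placing characters:
  'o' => row 0
  'i' => row 1
  'i' => row 0
  'm' => row 1
  'h' => row 0
  'f' => row 1
  'f' => row 0
  'c' => row 1
  'j' => row 0
Rows:
  Row 0: "oihfj"
  Row 1: "imfc"
First row length: 5

5


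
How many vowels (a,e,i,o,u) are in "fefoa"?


Input: fefoa
Checking each character:
  'f' at position 0: consonant
  'e' at position 1: vowel (running total: 1)
  'f' at position 2: consonant
  'o' at position 3: vowel (running total: 2)
  'a' at position 4: vowel (running total: 3)
Total vowels: 3

3


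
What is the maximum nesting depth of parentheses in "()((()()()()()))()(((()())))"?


Input: "()((()()()()()))()(((()())))"
Tracking depth:
  Position 0 '(': depth becomes 1
  Position 1 ')': depth becomes 0
  Position 2 '(': depth becomes 1
  Position 3 '(': depth becomes 2
  Position 4 '(': depth becomes 3
  Position 5 ')': depth becomes 2
  Position 6 '(': depth becomes 3
  Position 7 ')': depth becomes 2
  Position 8 '(': depth becomes 3
  Position 9 ')': depth becomes 2
  Position 10 '(': depth becomes 3
  Position 11 ')': depth becomes 2
  Position 12 '(': depth becomes 3
  Position 13 ')': depth becomes 2
  Position 14 ')': depth becomes 1
  Position 15 ')': depth becomes 0
  Position 16 '(': depth becomes 1
  Position 17 ')': depth becomes 0
  Position 18 '(': depth becomes 1
  Position 19 '(': depth becomes 2
  Position 20 '(': depth becomes 3
  Position 21 '(': depth becomes 4
  Position 22 ')': depth becomes 3
  Position 23 '(': depth becomes 4
  Position 24 ')': depth becomes 3
  Position 25 ')': depth becomes 2
  Position 26 ')': depth becomes 1
  Position 27 ')': depth becomes 0
Maximum depth reached: 4

4


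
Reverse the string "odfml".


Input: odfml
Reading characters right to left:
  Position 4: 'l'
  Position 3: 'm'
  Position 2: 'f'
  Position 1: 'd'
  Position 0: 'o'
Reversed: lmfdo

lmfdo


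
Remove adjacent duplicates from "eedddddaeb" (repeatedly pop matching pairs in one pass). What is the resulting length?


Input: eedddddaeb
Stack-based adjacent duplicate removal:
  Read 'e': push. Stack: e
  Read 'e': matches stack top 'e' => pop. Stack: (empty)
  Read 'd': push. Stack: d
  Read 'd': matches stack top 'd' => pop. Stack: (empty)
  Read 'd': push. Stack: d
  Read 'd': matches stack top 'd' => pop. Stack: (empty)
  Read 'd': push. Stack: d
  Read 'a': push. Stack: da
  Read 'e': push. Stack: dae
  Read 'b': push. Stack: daeb
Final stack: "daeb" (length 4)

4


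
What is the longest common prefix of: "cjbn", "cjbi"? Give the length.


Words: cjbn, cjbi
  Position 0: all 'c' => match
  Position 1: all 'j' => match
  Position 2: all 'b' => match
  Position 3: ('n', 'i') => mismatch, stop
LCP = "cjb" (length 3)

3


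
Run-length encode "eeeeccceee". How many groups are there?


Input: eeeeccceee
Scanning for consecutive runs:
  Group 1: 'e' x 4 (positions 0-3)
  Group 2: 'c' x 3 (positions 4-6)
  Group 3: 'e' x 3 (positions 7-9)
Total groups: 3

3


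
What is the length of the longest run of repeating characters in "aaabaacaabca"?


Input: "aaabaacaabca"
Scanning for longest run:
  Position 1 ('a'): continues run of 'a', length=2
  Position 2 ('a'): continues run of 'a', length=3
  Position 3 ('b'): new char, reset run to 1
  Position 4 ('a'): new char, reset run to 1
  Position 5 ('a'): continues run of 'a', length=2
  Position 6 ('c'): new char, reset run to 1
  Position 7 ('a'): new char, reset run to 1
  Position 8 ('a'): continues run of 'a', length=2
  Position 9 ('b'): new char, reset run to 1
  Position 10 ('c'): new char, reset run to 1
  Position 11 ('a'): new char, reset run to 1
Longest run: 'a' with length 3

3


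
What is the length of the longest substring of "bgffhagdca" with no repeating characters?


Input: "bgffhagdca"
Sliding window (track last position of each char):
  Position 0 ('b'): window [0,0] length 1 -- new best
  Position 1 ('g'): window [0,1] length 2 -- new best
  Position 2 ('f'): window [0,2] length 3 -- new best
  Position 3 ('f'): repeat (last at 2), move window start to 3
  Position 3 ('f'): window [3,3] length 1
  Position 4 ('h'): window [3,4] length 2
  Position 5 ('a'): window [3,5] length 3
  Position 6 ('g'): window [3,6] length 4 -- new best
  Position 7 ('d'): window [3,7] length 5 -- new best
  Position 8 ('c'): window [3,8] length 6 -- new best
  Position 9 ('a'): repeat (last at 5), move window start to 6
  Position 9 ('a'): window [6,9] length 4
Longest substring with no repeats: "fhagdc" with length 6

6


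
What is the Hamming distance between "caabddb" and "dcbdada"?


Comparing "caabddb" and "dcbdada" position by position:
  Position 0: 'c' vs 'd' => differ
  Position 1: 'a' vs 'c' => differ
  Position 2: 'a' vs 'b' => differ
  Position 3: 'b' vs 'd' => differ
  Position 4: 'd' vs 'a' => differ
  Position 5: 'd' vs 'd' => same
  Position 6: 'b' vs 'a' => differ
Total differences (Hamming distance): 6

6


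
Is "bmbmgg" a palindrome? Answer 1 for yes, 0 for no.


Input: bmbmgg
Reversed: ggmbmb
  Compare pos 0 ('b') with pos 5 ('g'): MISMATCH
  Compare pos 1 ('m') with pos 4 ('g'): MISMATCH
  Compare pos 2 ('b') with pos 3 ('m'): MISMATCH
Result: not a palindrome

0


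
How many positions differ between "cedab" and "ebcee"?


Comparing "cedab" and "ebcee" position by position:
  Position 0: 'c' vs 'e' => DIFFER
  Position 1: 'e' vs 'b' => DIFFER
  Position 2: 'd' vs 'c' => DIFFER
  Position 3: 'a' vs 'e' => DIFFER
  Position 4: 'b' vs 'e' => DIFFER
Positions that differ: 5

5


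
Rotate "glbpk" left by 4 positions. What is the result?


Input: "glbpk", rotate left by 4
First 4 characters: "glbp"
Remaining characters: "k"
Concatenate remaining + first: "k" + "glbp" = "kglbp"

kglbp


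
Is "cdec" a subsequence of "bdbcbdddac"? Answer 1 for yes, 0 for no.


Check if "cdec" is a subsequence of "bdbcbdddac"
Greedy scan:
  Position 0 ('b'): no match needed
  Position 1 ('d'): no match needed
  Position 2 ('b'): no match needed
  Position 3 ('c'): matches sub[0] = 'c'
  Position 4 ('b'): no match needed
  Position 5 ('d'): matches sub[1] = 'd'
  Position 6 ('d'): no match needed
  Position 7 ('d'): no match needed
  Position 8 ('a'): no match needed
  Position 9 ('c'): no match needed
Only matched 2/4 characters => not a subsequence

0


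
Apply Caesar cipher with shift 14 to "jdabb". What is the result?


Caesar cipher: shift "jdabb" by 14
  'j' (pos 9) + 14 = pos 23 = 'x'
  'd' (pos 3) + 14 = pos 17 = 'r'
  'a' (pos 0) + 14 = pos 14 = 'o'
  'b' (pos 1) + 14 = pos 15 = 'p'
  'b' (pos 1) + 14 = pos 15 = 'p'
Result: xropp

xropp


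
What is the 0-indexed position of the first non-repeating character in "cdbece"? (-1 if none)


Input: cdbece
Character frequencies:
  'b': 1
  'c': 2
  'd': 1
  'e': 2
Scanning left to right for freq == 1:
  Position 0 ('c'): freq=2, skip
  Position 1 ('d'): unique! => answer = 1

1


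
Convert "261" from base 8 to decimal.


Input: "261" in base 8
Positional expansion:
  Digit '2' (value 2) x 8^2 = 128
  Digit '6' (value 6) x 8^1 = 48
  Digit '1' (value 1) x 8^0 = 1
Sum = 177

177


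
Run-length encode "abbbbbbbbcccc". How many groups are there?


Input: abbbbbbbbcccc
Scanning for consecutive runs:
  Group 1: 'a' x 1 (positions 0-0)
  Group 2: 'b' x 8 (positions 1-8)
  Group 3: 'c' x 4 (positions 9-12)
Total groups: 3

3


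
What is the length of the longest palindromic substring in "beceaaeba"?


Input: "beceaaeba"
Checking substrings for palindromes:
  [3:7] "eaae" (len 4) => palindrome
  [1:4] "ece" (len 3) => palindrome
  [4:6] "aa" (len 2) => palindrome
Longest palindromic substring: "eaae" with length 4

4


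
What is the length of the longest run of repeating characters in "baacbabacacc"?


Input: "baacbabacacc"
Scanning for longest run:
  Position 1 ('a'): new char, reset run to 1
  Position 2 ('a'): continues run of 'a', length=2
  Position 3 ('c'): new char, reset run to 1
  Position 4 ('b'): new char, reset run to 1
  Position 5 ('a'): new char, reset run to 1
  Position 6 ('b'): new char, reset run to 1
  Position 7 ('a'): new char, reset run to 1
  Position 8 ('c'): new char, reset run to 1
  Position 9 ('a'): new char, reset run to 1
  Position 10 ('c'): new char, reset run to 1
  Position 11 ('c'): continues run of 'c', length=2
Longest run: 'a' with length 2

2


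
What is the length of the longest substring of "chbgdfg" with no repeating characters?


Input: "chbgdfg"
Sliding window (track last position of each char):
  Position 0 ('c'): window [0,0] length 1 -- new best
  Position 1 ('h'): window [0,1] length 2 -- new best
  Position 2 ('b'): window [0,2] length 3 -- new best
  Position 3 ('g'): window [0,3] length 4 -- new best
  Position 4 ('d'): window [0,4] length 5 -- new best
  Position 5 ('f'): window [0,5] length 6 -- new best
  Position 6 ('g'): repeat (last at 3), move window start to 4
  Position 6 ('g'): window [4,6] length 3
Longest substring with no repeats: "chbgdf" with length 6

6


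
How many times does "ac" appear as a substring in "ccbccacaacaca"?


Searching for "ac" in "ccbccacaacaca"
Scanning each position:
  Position 0: "cc" => no
  Position 1: "cb" => no
  Position 2: "bc" => no
  Position 3: "cc" => no
  Position 4: "ca" => no
  Position 5: "ac" => MATCH
  Position 6: "ca" => no
  Position 7: "aa" => no
  Position 8: "ac" => MATCH
  Position 9: "ca" => no
  Position 10: "ac" => MATCH
  Position 11: "ca" => no
Total occurrences: 3

3


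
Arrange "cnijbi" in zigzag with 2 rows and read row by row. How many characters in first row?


Zigzag "cnijbi" into 2 rows:
Placing characters:
  'c' => row 0
  'n' => row 1
  'i' => row 0
  'j' => row 1
  'b' => row 0
  'i' => row 1
Rows:
  Row 0: "cib"
  Row 1: "nji"
First row length: 3

3


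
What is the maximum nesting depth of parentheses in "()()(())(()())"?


Input: "()()(())(()())"
Tracking depth:
  Position 0 '(': depth becomes 1
  Position 1 ')': depth becomes 0
  Position 2 '(': depth becomes 1
  Position 3 ')': depth becomes 0
  Position 4 '(': depth becomes 1
  Position 5 '(': depth becomes 2
  Position 6 ')': depth becomes 1
  Position 7 ')': depth becomes 0
  Position 8 '(': depth becomes 1
  Position 9 '(': depth becomes 2
  Position 10 ')': depth becomes 1
  Position 11 '(': depth becomes 2
  Position 12 ')': depth becomes 1
  Position 13 ')': depth becomes 0
Maximum depth reached: 2

2


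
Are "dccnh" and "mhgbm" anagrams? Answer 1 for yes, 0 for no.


Strings: "dccnh", "mhgbm"
Sorted first:  ccdhn
Sorted second: bghmm
Differ at position 0: 'c' vs 'b' => not anagrams

0


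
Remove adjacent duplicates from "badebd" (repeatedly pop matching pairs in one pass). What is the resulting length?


Input: badebd
Stack-based adjacent duplicate removal:
  Read 'b': push. Stack: b
  Read 'a': push. Stack: ba
  Read 'd': push. Stack: bad
  Read 'e': push. Stack: bade
  Read 'b': push. Stack: badeb
  Read 'd': push. Stack: badebd
Final stack: "badebd" (length 6)

6


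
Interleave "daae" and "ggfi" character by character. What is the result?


Interleaving "daae" and "ggfi":
  Position 0: 'd' from first, 'g' from second => "dg"
  Position 1: 'a' from first, 'g' from second => "ag"
  Position 2: 'a' from first, 'f' from second => "af"
  Position 3: 'e' from first, 'i' from second => "ei"
Result: dgagafei

dgagafei


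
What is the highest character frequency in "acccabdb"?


Input: acccabdb
Character counts:
  'a': 2
  'b': 2
  'c': 3
  'd': 1
Maximum frequency: 3

3


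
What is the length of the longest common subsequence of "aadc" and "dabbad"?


LCS of "aadc" and "dabbad"
DP table:
           d    a    b    b    a    d
      0    0    0    0    0    0    0
  a   0    0    1    1    1    1    1
  a   0    0    1    1    1    2    2
  d   0    1    1    1    1    2    3
  c   0    1    1    1    1    2    3
LCS length = dp[4][6] = 3

3


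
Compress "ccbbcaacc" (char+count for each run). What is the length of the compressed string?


Input: ccbbcaacc
Runs:
  'c' x 2 => "c2"
  'b' x 2 => "b2"
  'c' x 1 => "c1"
  'a' x 2 => "a2"
  'c' x 2 => "c2"
Compressed: "c2b2c1a2c2"
Compressed length: 10

10


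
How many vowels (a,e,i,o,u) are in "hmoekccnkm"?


Input: hmoekccnkm
Checking each character:
  'h' at position 0: consonant
  'm' at position 1: consonant
  'o' at position 2: vowel (running total: 1)
  'e' at position 3: vowel (running total: 2)
  'k' at position 4: consonant
  'c' at position 5: consonant
  'c' at position 6: consonant
  'n' at position 7: consonant
  'k' at position 8: consonant
  'm' at position 9: consonant
Total vowels: 2

2


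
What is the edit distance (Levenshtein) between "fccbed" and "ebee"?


Computing edit distance: "fccbed" -> "ebee"
DP table:
           e    b    e    e
      0    1    2    3    4
  f   1    1    2    3    4
  c   2    2    2    3    4
  c   3    3    3    3    4
  b   4    4    3    4    4
  e   5    4    4    3    4
  d   6    5    5    4    4
Edit distance = dp[6][4] = 4

4


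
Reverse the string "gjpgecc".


Input: gjpgecc
Reading characters right to left:
  Position 6: 'c'
  Position 5: 'c'
  Position 4: 'e'
  Position 3: 'g'
  Position 2: 'p'
  Position 1: 'j'
  Position 0: 'g'
Reversed: ccegpjg

ccegpjg


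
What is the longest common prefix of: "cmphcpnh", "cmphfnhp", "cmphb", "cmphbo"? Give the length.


Words: cmphcpnh, cmphfnhp, cmphb, cmphbo
  Position 0: all 'c' => match
  Position 1: all 'm' => match
  Position 2: all 'p' => match
  Position 3: all 'h' => match
  Position 4: ('c', 'f', 'b', 'b') => mismatch, stop
LCP = "cmph" (length 4)

4


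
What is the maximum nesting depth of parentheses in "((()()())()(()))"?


Input: "((()()())()(()))"
Tracking depth:
  Position 0 '(': depth becomes 1
  Position 1 '(': depth becomes 2
  Position 2 '(': depth becomes 3
  Position 3 ')': depth becomes 2
  Position 4 '(': depth becomes 3
  Position 5 ')': depth becomes 2
  Position 6 '(': depth becomes 3
  Position 7 ')': depth becomes 2
  Position 8 ')': depth becomes 1
  Position 9 '(': depth becomes 2
  Position 10 ')': depth becomes 1
  Position 11 '(': depth becomes 2
  Position 12 '(': depth becomes 3
  Position 13 ')': depth becomes 2
  Position 14 ')': depth becomes 1
  Position 15 ')': depth becomes 0
Maximum depth reached: 3

3


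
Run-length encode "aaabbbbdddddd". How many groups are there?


Input: aaabbbbdddddd
Scanning for consecutive runs:
  Group 1: 'a' x 3 (positions 0-2)
  Group 2: 'b' x 4 (positions 3-6)
  Group 3: 'd' x 6 (positions 7-12)
Total groups: 3

3


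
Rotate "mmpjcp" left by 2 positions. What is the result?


Input: "mmpjcp", rotate left by 2
First 2 characters: "mm"
Remaining characters: "pjcp"
Concatenate remaining + first: "pjcp" + "mm" = "pjcpmm"

pjcpmm


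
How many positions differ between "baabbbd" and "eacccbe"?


Comparing "baabbbd" and "eacccbe" position by position:
  Position 0: 'b' vs 'e' => DIFFER
  Position 1: 'a' vs 'a' => same
  Position 2: 'a' vs 'c' => DIFFER
  Position 3: 'b' vs 'c' => DIFFER
  Position 4: 'b' vs 'c' => DIFFER
  Position 5: 'b' vs 'b' => same
  Position 6: 'd' vs 'e' => DIFFER
Positions that differ: 5

5


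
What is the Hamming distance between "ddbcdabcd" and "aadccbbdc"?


Comparing "ddbcdabcd" and "aadccbbdc" position by position:
  Position 0: 'd' vs 'a' => differ
  Position 1: 'd' vs 'a' => differ
  Position 2: 'b' vs 'd' => differ
  Position 3: 'c' vs 'c' => same
  Position 4: 'd' vs 'c' => differ
  Position 5: 'a' vs 'b' => differ
  Position 6: 'b' vs 'b' => same
  Position 7: 'c' vs 'd' => differ
  Position 8: 'd' vs 'c' => differ
Total differences (Hamming distance): 7

7


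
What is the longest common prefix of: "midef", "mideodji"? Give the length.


Words: midef, mideodji
  Position 0: all 'm' => match
  Position 1: all 'i' => match
  Position 2: all 'd' => match
  Position 3: all 'e' => match
  Position 4: ('f', 'o') => mismatch, stop
LCP = "mide" (length 4)

4


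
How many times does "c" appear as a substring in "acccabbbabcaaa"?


Searching for "c" in "acccabbbabcaaa"
Scanning each position:
  Position 0: "a" => no
  Position 1: "c" => MATCH
  Position 2: "c" => MATCH
  Position 3: "c" => MATCH
  Position 4: "a" => no
  Position 5: "b" => no
  Position 6: "b" => no
  Position 7: "b" => no
  Position 8: "a" => no
  Position 9: "b" => no
  Position 10: "c" => MATCH
  Position 11: "a" => no
  Position 12: "a" => no
  Position 13: "a" => no
Total occurrences: 4

4


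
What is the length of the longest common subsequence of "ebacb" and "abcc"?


LCS of "ebacb" and "abcc"
DP table:
           a    b    c    c
      0    0    0    0    0
  e   0    0    0    0    0
  b   0    0    1    1    1
  a   0    1    1    1    1
  c   0    1    1    2    2
  b   0    1    2    2    2
LCS length = dp[5][4] = 2

2


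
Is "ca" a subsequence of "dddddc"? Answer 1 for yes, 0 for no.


Check if "ca" is a subsequence of "dddddc"
Greedy scan:
  Position 0 ('d'): no match needed
  Position 1 ('d'): no match needed
  Position 2 ('d'): no match needed
  Position 3 ('d'): no match needed
  Position 4 ('d'): no match needed
  Position 5 ('c'): matches sub[0] = 'c'
Only matched 1/2 characters => not a subsequence

0


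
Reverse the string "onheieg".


Input: onheieg
Reading characters right to left:
  Position 6: 'g'
  Position 5: 'e'
  Position 4: 'i'
  Position 3: 'e'
  Position 2: 'h'
  Position 1: 'n'
  Position 0: 'o'
Reversed: geiehno

geiehno


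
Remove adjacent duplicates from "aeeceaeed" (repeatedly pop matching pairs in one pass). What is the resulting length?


Input: aeeceaeed
Stack-based adjacent duplicate removal:
  Read 'a': push. Stack: a
  Read 'e': push. Stack: ae
  Read 'e': matches stack top 'e' => pop. Stack: a
  Read 'c': push. Stack: ac
  Read 'e': push. Stack: ace
  Read 'a': push. Stack: acea
  Read 'e': push. Stack: aceae
  Read 'e': matches stack top 'e' => pop. Stack: acea
  Read 'd': push. Stack: acead
Final stack: "acead" (length 5)

5


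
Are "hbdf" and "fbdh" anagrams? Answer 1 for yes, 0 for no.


Strings: "hbdf", "fbdh"
Sorted first:  bdfh
Sorted second: bdfh
Sorted forms match => anagrams

1


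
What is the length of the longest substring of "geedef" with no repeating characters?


Input: "geedef"
Sliding window (track last position of each char):
  Position 0 ('g'): window [0,0] length 1 -- new best
  Position 1 ('e'): window [0,1] length 2 -- new best
  Position 2 ('e'): repeat (last at 1), move window start to 2
  Position 2 ('e'): window [2,2] length 1
  Position 3 ('d'): window [2,3] length 2
  Position 4 ('e'): repeat (last at 2), move window start to 3
  Position 4 ('e'): window [3,4] length 2
  Position 5 ('f'): window [3,5] length 3 -- new best
Longest substring with no repeats: "def" with length 3

3


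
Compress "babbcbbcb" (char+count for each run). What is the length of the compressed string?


Input: babbcbbcb
Runs:
  'b' x 1 => "b1"
  'a' x 1 => "a1"
  'b' x 2 => "b2"
  'c' x 1 => "c1"
  'b' x 2 => "b2"
  'c' x 1 => "c1"
  'b' x 1 => "b1"
Compressed: "b1a1b2c1b2c1b1"
Compressed length: 14

14
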